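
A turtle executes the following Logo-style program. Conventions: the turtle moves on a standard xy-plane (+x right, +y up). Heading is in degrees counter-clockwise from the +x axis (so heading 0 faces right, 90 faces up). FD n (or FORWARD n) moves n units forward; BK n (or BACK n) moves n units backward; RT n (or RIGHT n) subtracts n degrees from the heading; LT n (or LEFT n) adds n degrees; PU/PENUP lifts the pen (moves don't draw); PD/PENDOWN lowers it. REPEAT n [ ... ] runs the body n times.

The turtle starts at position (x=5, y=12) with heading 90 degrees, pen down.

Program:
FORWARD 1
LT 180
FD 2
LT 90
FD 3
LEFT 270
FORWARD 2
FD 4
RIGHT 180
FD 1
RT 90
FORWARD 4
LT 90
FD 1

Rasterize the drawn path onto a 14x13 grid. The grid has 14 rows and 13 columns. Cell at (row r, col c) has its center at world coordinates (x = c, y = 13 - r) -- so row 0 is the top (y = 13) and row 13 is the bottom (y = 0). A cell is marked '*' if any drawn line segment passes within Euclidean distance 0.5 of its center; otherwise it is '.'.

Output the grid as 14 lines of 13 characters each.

Segment 0: (5,12) -> (5,13)
Segment 1: (5,13) -> (5,11)
Segment 2: (5,11) -> (8,11)
Segment 3: (8,11) -> (8,9)
Segment 4: (8,9) -> (8,5)
Segment 5: (8,5) -> (8,6)
Segment 6: (8,6) -> (12,6)
Segment 7: (12,6) -> (12,7)

Answer: .....*.......
.....*.......
.....****....
........*....
........*....
........*....
........*...*
........*****
........*....
.............
.............
.............
.............
.............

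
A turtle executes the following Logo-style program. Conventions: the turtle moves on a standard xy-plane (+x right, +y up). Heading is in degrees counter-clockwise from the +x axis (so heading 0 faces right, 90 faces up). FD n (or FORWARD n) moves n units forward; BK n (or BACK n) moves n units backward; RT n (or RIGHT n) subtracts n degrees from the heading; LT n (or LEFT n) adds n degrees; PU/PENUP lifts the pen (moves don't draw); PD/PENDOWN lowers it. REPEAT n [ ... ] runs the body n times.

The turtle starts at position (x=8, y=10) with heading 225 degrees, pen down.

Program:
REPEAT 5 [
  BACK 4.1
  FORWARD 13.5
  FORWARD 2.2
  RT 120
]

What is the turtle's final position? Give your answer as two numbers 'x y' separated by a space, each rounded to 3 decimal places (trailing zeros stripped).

Executing turtle program step by step:
Start: pos=(8,10), heading=225, pen down
REPEAT 5 [
  -- iteration 1/5 --
  BK 4.1: (8,10) -> (10.899,12.899) [heading=225, draw]
  FD 13.5: (10.899,12.899) -> (1.353,3.353) [heading=225, draw]
  FD 2.2: (1.353,3.353) -> (-0.202,1.798) [heading=225, draw]
  RT 120: heading 225 -> 105
  -- iteration 2/5 --
  BK 4.1: (-0.202,1.798) -> (0.859,-2.163) [heading=105, draw]
  FD 13.5: (0.859,-2.163) -> (-2.635,10.877) [heading=105, draw]
  FD 2.2: (-2.635,10.877) -> (-3.205,13.002) [heading=105, draw]
  RT 120: heading 105 -> 345
  -- iteration 3/5 --
  BK 4.1: (-3.205,13.002) -> (-7.165,14.063) [heading=345, draw]
  FD 13.5: (-7.165,14.063) -> (5.875,10.569) [heading=345, draw]
  FD 2.2: (5.875,10.569) -> (8,10) [heading=345, draw]
  RT 120: heading 345 -> 225
  -- iteration 4/5 --
  BK 4.1: (8,10) -> (10.899,12.899) [heading=225, draw]
  FD 13.5: (10.899,12.899) -> (1.353,3.353) [heading=225, draw]
  FD 2.2: (1.353,3.353) -> (-0.202,1.798) [heading=225, draw]
  RT 120: heading 225 -> 105
  -- iteration 5/5 --
  BK 4.1: (-0.202,1.798) -> (0.859,-2.163) [heading=105, draw]
  FD 13.5: (0.859,-2.163) -> (-2.635,10.877) [heading=105, draw]
  FD 2.2: (-2.635,10.877) -> (-3.205,13.002) [heading=105, draw]
  RT 120: heading 105 -> 345
]
Final: pos=(-3.205,13.002), heading=345, 15 segment(s) drawn

Answer: -3.205 13.002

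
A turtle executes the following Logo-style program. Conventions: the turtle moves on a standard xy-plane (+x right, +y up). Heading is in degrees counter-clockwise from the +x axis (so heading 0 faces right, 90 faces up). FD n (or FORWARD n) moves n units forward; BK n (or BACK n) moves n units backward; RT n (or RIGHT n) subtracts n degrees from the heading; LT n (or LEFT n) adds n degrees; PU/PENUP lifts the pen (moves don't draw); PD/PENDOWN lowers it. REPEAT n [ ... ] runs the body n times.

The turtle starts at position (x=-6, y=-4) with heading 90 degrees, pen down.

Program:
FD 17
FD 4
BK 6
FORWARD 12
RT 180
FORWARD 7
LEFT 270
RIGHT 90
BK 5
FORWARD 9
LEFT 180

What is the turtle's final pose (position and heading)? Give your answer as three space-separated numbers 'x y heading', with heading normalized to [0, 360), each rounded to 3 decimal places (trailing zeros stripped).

Executing turtle program step by step:
Start: pos=(-6,-4), heading=90, pen down
FD 17: (-6,-4) -> (-6,13) [heading=90, draw]
FD 4: (-6,13) -> (-6,17) [heading=90, draw]
BK 6: (-6,17) -> (-6,11) [heading=90, draw]
FD 12: (-6,11) -> (-6,23) [heading=90, draw]
RT 180: heading 90 -> 270
FD 7: (-6,23) -> (-6,16) [heading=270, draw]
LT 270: heading 270 -> 180
RT 90: heading 180 -> 90
BK 5: (-6,16) -> (-6,11) [heading=90, draw]
FD 9: (-6,11) -> (-6,20) [heading=90, draw]
LT 180: heading 90 -> 270
Final: pos=(-6,20), heading=270, 7 segment(s) drawn

Answer: -6 20 270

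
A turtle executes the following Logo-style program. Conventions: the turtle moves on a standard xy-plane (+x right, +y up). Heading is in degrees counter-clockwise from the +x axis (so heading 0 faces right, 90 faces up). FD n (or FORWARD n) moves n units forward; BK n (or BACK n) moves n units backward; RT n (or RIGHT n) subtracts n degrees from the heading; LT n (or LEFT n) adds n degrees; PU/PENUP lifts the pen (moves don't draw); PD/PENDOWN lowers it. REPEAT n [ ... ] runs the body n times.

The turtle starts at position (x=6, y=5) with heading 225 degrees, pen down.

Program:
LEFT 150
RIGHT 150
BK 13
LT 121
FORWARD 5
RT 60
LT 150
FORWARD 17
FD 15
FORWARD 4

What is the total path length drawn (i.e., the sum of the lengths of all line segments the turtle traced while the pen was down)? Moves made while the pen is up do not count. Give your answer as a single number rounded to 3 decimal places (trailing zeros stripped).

Executing turtle program step by step:
Start: pos=(6,5), heading=225, pen down
LT 150: heading 225 -> 15
RT 150: heading 15 -> 225
BK 13: (6,5) -> (15.192,14.192) [heading=225, draw]
LT 121: heading 225 -> 346
FD 5: (15.192,14.192) -> (20.044,12.983) [heading=346, draw]
RT 60: heading 346 -> 286
LT 150: heading 286 -> 76
FD 17: (20.044,12.983) -> (24.157,29.478) [heading=76, draw]
FD 15: (24.157,29.478) -> (27.785,44.032) [heading=76, draw]
FD 4: (27.785,44.032) -> (28.753,47.913) [heading=76, draw]
Final: pos=(28.753,47.913), heading=76, 5 segment(s) drawn

Segment lengths:
  seg 1: (6,5) -> (15.192,14.192), length = 13
  seg 2: (15.192,14.192) -> (20.044,12.983), length = 5
  seg 3: (20.044,12.983) -> (24.157,29.478), length = 17
  seg 4: (24.157,29.478) -> (27.785,44.032), length = 15
  seg 5: (27.785,44.032) -> (28.753,47.913), length = 4
Total = 54

Answer: 54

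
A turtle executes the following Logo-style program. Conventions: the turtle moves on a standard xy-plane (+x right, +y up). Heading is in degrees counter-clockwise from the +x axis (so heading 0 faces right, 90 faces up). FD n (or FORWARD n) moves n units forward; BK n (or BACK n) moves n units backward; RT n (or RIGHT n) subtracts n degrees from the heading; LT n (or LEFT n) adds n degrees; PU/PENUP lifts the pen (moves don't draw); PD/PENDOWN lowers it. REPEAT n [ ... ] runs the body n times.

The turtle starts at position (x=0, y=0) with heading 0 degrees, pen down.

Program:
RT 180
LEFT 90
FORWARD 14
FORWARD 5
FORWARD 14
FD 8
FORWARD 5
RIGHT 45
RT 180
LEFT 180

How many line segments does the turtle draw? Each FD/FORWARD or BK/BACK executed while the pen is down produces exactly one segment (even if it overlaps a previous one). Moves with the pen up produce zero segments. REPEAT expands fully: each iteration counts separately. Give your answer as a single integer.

Executing turtle program step by step:
Start: pos=(0,0), heading=0, pen down
RT 180: heading 0 -> 180
LT 90: heading 180 -> 270
FD 14: (0,0) -> (0,-14) [heading=270, draw]
FD 5: (0,-14) -> (0,-19) [heading=270, draw]
FD 14: (0,-19) -> (0,-33) [heading=270, draw]
FD 8: (0,-33) -> (0,-41) [heading=270, draw]
FD 5: (0,-41) -> (0,-46) [heading=270, draw]
RT 45: heading 270 -> 225
RT 180: heading 225 -> 45
LT 180: heading 45 -> 225
Final: pos=(0,-46), heading=225, 5 segment(s) drawn
Segments drawn: 5

Answer: 5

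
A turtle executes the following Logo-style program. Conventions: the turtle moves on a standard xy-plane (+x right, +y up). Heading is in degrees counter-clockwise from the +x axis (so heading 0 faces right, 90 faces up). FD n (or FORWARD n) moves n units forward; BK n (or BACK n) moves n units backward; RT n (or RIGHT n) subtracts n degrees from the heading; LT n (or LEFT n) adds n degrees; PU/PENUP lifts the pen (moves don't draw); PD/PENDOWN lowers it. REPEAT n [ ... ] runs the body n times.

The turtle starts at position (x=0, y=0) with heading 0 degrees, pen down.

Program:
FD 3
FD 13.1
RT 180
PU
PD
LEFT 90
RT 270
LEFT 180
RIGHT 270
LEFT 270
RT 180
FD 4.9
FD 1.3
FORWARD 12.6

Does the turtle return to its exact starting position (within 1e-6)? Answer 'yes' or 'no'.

Executing turtle program step by step:
Start: pos=(0,0), heading=0, pen down
FD 3: (0,0) -> (3,0) [heading=0, draw]
FD 13.1: (3,0) -> (16.1,0) [heading=0, draw]
RT 180: heading 0 -> 180
PU: pen up
PD: pen down
LT 90: heading 180 -> 270
RT 270: heading 270 -> 0
LT 180: heading 0 -> 180
RT 270: heading 180 -> 270
LT 270: heading 270 -> 180
RT 180: heading 180 -> 0
FD 4.9: (16.1,0) -> (21,0) [heading=0, draw]
FD 1.3: (21,0) -> (22.3,0) [heading=0, draw]
FD 12.6: (22.3,0) -> (34.9,0) [heading=0, draw]
Final: pos=(34.9,0), heading=0, 5 segment(s) drawn

Start position: (0, 0)
Final position: (34.9, 0)
Distance = 34.9; >= 1e-6 -> NOT closed

Answer: no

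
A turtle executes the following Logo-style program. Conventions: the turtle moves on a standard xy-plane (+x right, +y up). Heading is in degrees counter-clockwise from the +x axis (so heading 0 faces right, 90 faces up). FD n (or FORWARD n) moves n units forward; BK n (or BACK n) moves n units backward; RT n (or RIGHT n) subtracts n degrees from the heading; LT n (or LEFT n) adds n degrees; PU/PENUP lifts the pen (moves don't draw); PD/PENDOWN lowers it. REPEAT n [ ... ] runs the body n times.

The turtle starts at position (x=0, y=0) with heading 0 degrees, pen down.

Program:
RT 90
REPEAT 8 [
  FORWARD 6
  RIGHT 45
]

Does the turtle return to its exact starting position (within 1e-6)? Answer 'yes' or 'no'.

Answer: yes

Derivation:
Executing turtle program step by step:
Start: pos=(0,0), heading=0, pen down
RT 90: heading 0 -> 270
REPEAT 8 [
  -- iteration 1/8 --
  FD 6: (0,0) -> (0,-6) [heading=270, draw]
  RT 45: heading 270 -> 225
  -- iteration 2/8 --
  FD 6: (0,-6) -> (-4.243,-10.243) [heading=225, draw]
  RT 45: heading 225 -> 180
  -- iteration 3/8 --
  FD 6: (-4.243,-10.243) -> (-10.243,-10.243) [heading=180, draw]
  RT 45: heading 180 -> 135
  -- iteration 4/8 --
  FD 6: (-10.243,-10.243) -> (-14.485,-6) [heading=135, draw]
  RT 45: heading 135 -> 90
  -- iteration 5/8 --
  FD 6: (-14.485,-6) -> (-14.485,0) [heading=90, draw]
  RT 45: heading 90 -> 45
  -- iteration 6/8 --
  FD 6: (-14.485,0) -> (-10.243,4.243) [heading=45, draw]
  RT 45: heading 45 -> 0
  -- iteration 7/8 --
  FD 6: (-10.243,4.243) -> (-4.243,4.243) [heading=0, draw]
  RT 45: heading 0 -> 315
  -- iteration 8/8 --
  FD 6: (-4.243,4.243) -> (0,0) [heading=315, draw]
  RT 45: heading 315 -> 270
]
Final: pos=(0,0), heading=270, 8 segment(s) drawn

Start position: (0, 0)
Final position: (0, 0)
Distance = 0; < 1e-6 -> CLOSED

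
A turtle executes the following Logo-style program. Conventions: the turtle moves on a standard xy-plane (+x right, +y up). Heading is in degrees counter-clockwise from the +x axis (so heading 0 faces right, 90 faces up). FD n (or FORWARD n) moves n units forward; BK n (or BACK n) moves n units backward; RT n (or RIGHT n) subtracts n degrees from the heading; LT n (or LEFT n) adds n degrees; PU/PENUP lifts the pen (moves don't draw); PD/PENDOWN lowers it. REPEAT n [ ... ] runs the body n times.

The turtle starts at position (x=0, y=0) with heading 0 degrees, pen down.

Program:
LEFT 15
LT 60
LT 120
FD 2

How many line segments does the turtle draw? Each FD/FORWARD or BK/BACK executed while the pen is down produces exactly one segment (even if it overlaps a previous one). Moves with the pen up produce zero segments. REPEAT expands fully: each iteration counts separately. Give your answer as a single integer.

Executing turtle program step by step:
Start: pos=(0,0), heading=0, pen down
LT 15: heading 0 -> 15
LT 60: heading 15 -> 75
LT 120: heading 75 -> 195
FD 2: (0,0) -> (-1.932,-0.518) [heading=195, draw]
Final: pos=(-1.932,-0.518), heading=195, 1 segment(s) drawn
Segments drawn: 1

Answer: 1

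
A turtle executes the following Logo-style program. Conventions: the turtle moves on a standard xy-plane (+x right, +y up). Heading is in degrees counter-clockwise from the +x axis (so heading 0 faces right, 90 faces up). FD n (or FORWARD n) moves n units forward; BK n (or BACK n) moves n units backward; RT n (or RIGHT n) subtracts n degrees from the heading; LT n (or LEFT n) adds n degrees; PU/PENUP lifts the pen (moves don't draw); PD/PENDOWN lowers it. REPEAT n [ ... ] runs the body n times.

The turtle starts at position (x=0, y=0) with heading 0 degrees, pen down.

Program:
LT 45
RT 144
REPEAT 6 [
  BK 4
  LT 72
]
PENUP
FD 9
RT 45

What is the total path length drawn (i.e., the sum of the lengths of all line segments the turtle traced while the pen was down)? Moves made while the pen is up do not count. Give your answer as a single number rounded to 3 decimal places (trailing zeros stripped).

Executing turtle program step by step:
Start: pos=(0,0), heading=0, pen down
LT 45: heading 0 -> 45
RT 144: heading 45 -> 261
REPEAT 6 [
  -- iteration 1/6 --
  BK 4: (0,0) -> (0.626,3.951) [heading=261, draw]
  LT 72: heading 261 -> 333
  -- iteration 2/6 --
  BK 4: (0.626,3.951) -> (-2.938,5.767) [heading=333, draw]
  LT 72: heading 333 -> 45
  -- iteration 3/6 --
  BK 4: (-2.938,5.767) -> (-5.767,2.938) [heading=45, draw]
  LT 72: heading 45 -> 117
  -- iteration 4/6 --
  BK 4: (-5.767,2.938) -> (-3.951,-0.626) [heading=117, draw]
  LT 72: heading 117 -> 189
  -- iteration 5/6 --
  BK 4: (-3.951,-0.626) -> (0,0) [heading=189, draw]
  LT 72: heading 189 -> 261
  -- iteration 6/6 --
  BK 4: (0,0) -> (0.626,3.951) [heading=261, draw]
  LT 72: heading 261 -> 333
]
PU: pen up
FD 9: (0.626,3.951) -> (8.645,-0.135) [heading=333, move]
RT 45: heading 333 -> 288
Final: pos=(8.645,-0.135), heading=288, 6 segment(s) drawn

Segment lengths:
  seg 1: (0,0) -> (0.626,3.951), length = 4
  seg 2: (0.626,3.951) -> (-2.938,5.767), length = 4
  seg 3: (-2.938,5.767) -> (-5.767,2.938), length = 4
  seg 4: (-5.767,2.938) -> (-3.951,-0.626), length = 4
  seg 5: (-3.951,-0.626) -> (0,0), length = 4
  seg 6: (0,0) -> (0.626,3.951), length = 4
Total = 24

Answer: 24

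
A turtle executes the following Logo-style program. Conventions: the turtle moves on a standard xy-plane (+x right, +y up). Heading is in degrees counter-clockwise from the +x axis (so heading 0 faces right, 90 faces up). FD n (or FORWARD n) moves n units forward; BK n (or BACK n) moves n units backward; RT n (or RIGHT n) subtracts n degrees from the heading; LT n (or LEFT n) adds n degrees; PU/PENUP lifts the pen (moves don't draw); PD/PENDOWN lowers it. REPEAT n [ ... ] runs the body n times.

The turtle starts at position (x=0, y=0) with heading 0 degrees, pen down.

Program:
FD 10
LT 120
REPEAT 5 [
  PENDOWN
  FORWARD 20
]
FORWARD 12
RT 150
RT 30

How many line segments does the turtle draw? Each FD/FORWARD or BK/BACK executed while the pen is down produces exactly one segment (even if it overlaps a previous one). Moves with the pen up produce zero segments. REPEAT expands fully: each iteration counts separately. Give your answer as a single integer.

Executing turtle program step by step:
Start: pos=(0,0), heading=0, pen down
FD 10: (0,0) -> (10,0) [heading=0, draw]
LT 120: heading 0 -> 120
REPEAT 5 [
  -- iteration 1/5 --
  PD: pen down
  FD 20: (10,0) -> (0,17.321) [heading=120, draw]
  -- iteration 2/5 --
  PD: pen down
  FD 20: (0,17.321) -> (-10,34.641) [heading=120, draw]
  -- iteration 3/5 --
  PD: pen down
  FD 20: (-10,34.641) -> (-20,51.962) [heading=120, draw]
  -- iteration 4/5 --
  PD: pen down
  FD 20: (-20,51.962) -> (-30,69.282) [heading=120, draw]
  -- iteration 5/5 --
  PD: pen down
  FD 20: (-30,69.282) -> (-40,86.603) [heading=120, draw]
]
FD 12: (-40,86.603) -> (-46,96.995) [heading=120, draw]
RT 150: heading 120 -> 330
RT 30: heading 330 -> 300
Final: pos=(-46,96.995), heading=300, 7 segment(s) drawn
Segments drawn: 7

Answer: 7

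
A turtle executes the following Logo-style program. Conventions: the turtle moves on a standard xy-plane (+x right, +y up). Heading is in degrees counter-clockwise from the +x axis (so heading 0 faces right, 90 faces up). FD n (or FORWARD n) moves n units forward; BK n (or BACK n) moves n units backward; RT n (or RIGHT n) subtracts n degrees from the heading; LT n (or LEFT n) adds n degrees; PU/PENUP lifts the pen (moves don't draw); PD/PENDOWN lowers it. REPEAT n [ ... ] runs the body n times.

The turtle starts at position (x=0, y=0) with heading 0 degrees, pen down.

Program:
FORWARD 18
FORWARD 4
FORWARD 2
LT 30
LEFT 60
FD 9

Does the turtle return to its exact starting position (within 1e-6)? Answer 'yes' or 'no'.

Answer: no

Derivation:
Executing turtle program step by step:
Start: pos=(0,0), heading=0, pen down
FD 18: (0,0) -> (18,0) [heading=0, draw]
FD 4: (18,0) -> (22,0) [heading=0, draw]
FD 2: (22,0) -> (24,0) [heading=0, draw]
LT 30: heading 0 -> 30
LT 60: heading 30 -> 90
FD 9: (24,0) -> (24,9) [heading=90, draw]
Final: pos=(24,9), heading=90, 4 segment(s) drawn

Start position: (0, 0)
Final position: (24, 9)
Distance = 25.632; >= 1e-6 -> NOT closed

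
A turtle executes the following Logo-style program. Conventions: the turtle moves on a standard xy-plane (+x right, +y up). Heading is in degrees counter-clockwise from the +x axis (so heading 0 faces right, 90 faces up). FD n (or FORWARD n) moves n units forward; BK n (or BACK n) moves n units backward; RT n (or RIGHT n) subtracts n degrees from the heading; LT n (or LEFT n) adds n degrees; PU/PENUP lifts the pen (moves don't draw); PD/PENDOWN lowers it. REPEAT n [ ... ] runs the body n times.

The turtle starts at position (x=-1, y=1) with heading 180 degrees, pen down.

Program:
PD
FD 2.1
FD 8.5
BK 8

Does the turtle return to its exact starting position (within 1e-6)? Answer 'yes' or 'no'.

Answer: no

Derivation:
Executing turtle program step by step:
Start: pos=(-1,1), heading=180, pen down
PD: pen down
FD 2.1: (-1,1) -> (-3.1,1) [heading=180, draw]
FD 8.5: (-3.1,1) -> (-11.6,1) [heading=180, draw]
BK 8: (-11.6,1) -> (-3.6,1) [heading=180, draw]
Final: pos=(-3.6,1), heading=180, 3 segment(s) drawn

Start position: (-1, 1)
Final position: (-3.6, 1)
Distance = 2.6; >= 1e-6 -> NOT closed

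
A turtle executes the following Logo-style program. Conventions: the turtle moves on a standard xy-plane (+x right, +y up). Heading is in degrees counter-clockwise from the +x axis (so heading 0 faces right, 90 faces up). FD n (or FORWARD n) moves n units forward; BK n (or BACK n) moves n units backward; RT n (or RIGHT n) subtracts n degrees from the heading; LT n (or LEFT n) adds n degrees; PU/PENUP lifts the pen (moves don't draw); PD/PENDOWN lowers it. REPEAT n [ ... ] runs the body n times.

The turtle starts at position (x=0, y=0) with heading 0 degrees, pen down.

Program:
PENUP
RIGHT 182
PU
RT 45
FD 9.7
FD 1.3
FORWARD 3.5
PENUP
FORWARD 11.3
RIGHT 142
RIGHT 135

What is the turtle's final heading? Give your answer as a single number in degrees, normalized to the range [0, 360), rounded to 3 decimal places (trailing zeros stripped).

Answer: 216

Derivation:
Executing turtle program step by step:
Start: pos=(0,0), heading=0, pen down
PU: pen up
RT 182: heading 0 -> 178
PU: pen up
RT 45: heading 178 -> 133
FD 9.7: (0,0) -> (-6.615,7.094) [heading=133, move]
FD 1.3: (-6.615,7.094) -> (-7.502,8.045) [heading=133, move]
FD 3.5: (-7.502,8.045) -> (-9.889,10.605) [heading=133, move]
PU: pen up
FD 11.3: (-9.889,10.605) -> (-17.596,18.869) [heading=133, move]
RT 142: heading 133 -> 351
RT 135: heading 351 -> 216
Final: pos=(-17.596,18.869), heading=216, 0 segment(s) drawn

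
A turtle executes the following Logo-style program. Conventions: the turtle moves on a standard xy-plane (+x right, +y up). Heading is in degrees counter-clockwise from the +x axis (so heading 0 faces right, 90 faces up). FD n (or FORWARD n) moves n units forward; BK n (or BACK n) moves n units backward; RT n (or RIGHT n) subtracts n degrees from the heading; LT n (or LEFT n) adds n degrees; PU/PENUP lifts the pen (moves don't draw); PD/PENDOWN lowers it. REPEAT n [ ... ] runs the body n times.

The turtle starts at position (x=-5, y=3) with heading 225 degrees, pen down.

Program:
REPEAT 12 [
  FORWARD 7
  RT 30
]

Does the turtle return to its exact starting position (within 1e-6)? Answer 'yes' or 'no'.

Answer: yes

Derivation:
Executing turtle program step by step:
Start: pos=(-5,3), heading=225, pen down
REPEAT 12 [
  -- iteration 1/12 --
  FD 7: (-5,3) -> (-9.95,-1.95) [heading=225, draw]
  RT 30: heading 225 -> 195
  -- iteration 2/12 --
  FD 7: (-9.95,-1.95) -> (-16.711,-3.761) [heading=195, draw]
  RT 30: heading 195 -> 165
  -- iteration 3/12 --
  FD 7: (-16.711,-3.761) -> (-23.473,-1.95) [heading=165, draw]
  RT 30: heading 165 -> 135
  -- iteration 4/12 --
  FD 7: (-23.473,-1.95) -> (-28.422,3) [heading=135, draw]
  RT 30: heading 135 -> 105
  -- iteration 5/12 --
  FD 7: (-28.422,3) -> (-30.234,9.761) [heading=105, draw]
  RT 30: heading 105 -> 75
  -- iteration 6/12 --
  FD 7: (-30.234,9.761) -> (-28.422,16.523) [heading=75, draw]
  RT 30: heading 75 -> 45
  -- iteration 7/12 --
  FD 7: (-28.422,16.523) -> (-23.473,21.473) [heading=45, draw]
  RT 30: heading 45 -> 15
  -- iteration 8/12 --
  FD 7: (-23.473,21.473) -> (-16.711,23.284) [heading=15, draw]
  RT 30: heading 15 -> 345
  -- iteration 9/12 --
  FD 7: (-16.711,23.284) -> (-9.95,21.473) [heading=345, draw]
  RT 30: heading 345 -> 315
  -- iteration 10/12 --
  FD 7: (-9.95,21.473) -> (-5,16.523) [heading=315, draw]
  RT 30: heading 315 -> 285
  -- iteration 11/12 --
  FD 7: (-5,16.523) -> (-3.188,9.761) [heading=285, draw]
  RT 30: heading 285 -> 255
  -- iteration 12/12 --
  FD 7: (-3.188,9.761) -> (-5,3) [heading=255, draw]
  RT 30: heading 255 -> 225
]
Final: pos=(-5,3), heading=225, 12 segment(s) drawn

Start position: (-5, 3)
Final position: (-5, 3)
Distance = 0; < 1e-6 -> CLOSED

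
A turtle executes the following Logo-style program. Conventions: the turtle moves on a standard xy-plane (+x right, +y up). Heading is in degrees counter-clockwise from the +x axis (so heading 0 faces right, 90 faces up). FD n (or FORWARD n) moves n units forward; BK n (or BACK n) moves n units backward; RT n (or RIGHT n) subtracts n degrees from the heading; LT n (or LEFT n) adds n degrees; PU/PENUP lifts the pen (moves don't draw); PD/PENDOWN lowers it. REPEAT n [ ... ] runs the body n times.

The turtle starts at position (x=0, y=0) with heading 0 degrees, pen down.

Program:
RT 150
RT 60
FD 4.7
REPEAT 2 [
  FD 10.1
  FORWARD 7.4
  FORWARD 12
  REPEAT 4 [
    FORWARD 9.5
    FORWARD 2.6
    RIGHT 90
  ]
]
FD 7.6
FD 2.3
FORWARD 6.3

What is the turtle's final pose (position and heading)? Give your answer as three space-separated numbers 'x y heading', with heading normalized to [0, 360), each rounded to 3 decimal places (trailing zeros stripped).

Executing turtle program step by step:
Start: pos=(0,0), heading=0, pen down
RT 150: heading 0 -> 210
RT 60: heading 210 -> 150
FD 4.7: (0,0) -> (-4.07,2.35) [heading=150, draw]
REPEAT 2 [
  -- iteration 1/2 --
  FD 10.1: (-4.07,2.35) -> (-12.817,7.4) [heading=150, draw]
  FD 7.4: (-12.817,7.4) -> (-19.226,11.1) [heading=150, draw]
  FD 12: (-19.226,11.1) -> (-29.618,17.1) [heading=150, draw]
  REPEAT 4 [
    -- iteration 1/4 --
    FD 9.5: (-29.618,17.1) -> (-37.845,21.85) [heading=150, draw]
    FD 2.6: (-37.845,21.85) -> (-40.097,23.15) [heading=150, draw]
    RT 90: heading 150 -> 60
    -- iteration 2/4 --
    FD 9.5: (-40.097,23.15) -> (-35.347,31.377) [heading=60, draw]
    FD 2.6: (-35.347,31.377) -> (-34.047,33.629) [heading=60, draw]
    RT 90: heading 60 -> 330
    -- iteration 3/4 --
    FD 9.5: (-34.047,33.629) -> (-25.82,28.879) [heading=330, draw]
    FD 2.6: (-25.82,28.879) -> (-23.568,27.579) [heading=330, draw]
    RT 90: heading 330 -> 240
    -- iteration 4/4 --
    FD 9.5: (-23.568,27.579) -> (-28.318,19.352) [heading=240, draw]
    FD 2.6: (-28.318,19.352) -> (-29.618,17.1) [heading=240, draw]
    RT 90: heading 240 -> 150
  ]
  -- iteration 2/2 --
  FD 10.1: (-29.618,17.1) -> (-38.365,22.15) [heading=150, draw]
  FD 7.4: (-38.365,22.15) -> (-44.774,25.85) [heading=150, draw]
  FD 12: (-44.774,25.85) -> (-55.166,31.85) [heading=150, draw]
  REPEAT 4 [
    -- iteration 1/4 --
    FD 9.5: (-55.166,31.85) -> (-63.393,36.6) [heading=150, draw]
    FD 2.6: (-63.393,36.6) -> (-65.645,37.9) [heading=150, draw]
    RT 90: heading 150 -> 60
    -- iteration 2/4 --
    FD 9.5: (-65.645,37.9) -> (-60.895,46.127) [heading=60, draw]
    FD 2.6: (-60.895,46.127) -> (-59.595,48.379) [heading=60, draw]
    RT 90: heading 60 -> 330
    -- iteration 3/4 --
    FD 9.5: (-59.595,48.379) -> (-51.367,43.629) [heading=330, draw]
    FD 2.6: (-51.367,43.629) -> (-49.116,42.329) [heading=330, draw]
    RT 90: heading 330 -> 240
    -- iteration 4/4 --
    FD 9.5: (-49.116,42.329) -> (-53.866,34.102) [heading=240, draw]
    FD 2.6: (-53.866,34.102) -> (-55.166,31.85) [heading=240, draw]
    RT 90: heading 240 -> 150
  ]
]
FD 7.6: (-55.166,31.85) -> (-61.748,35.65) [heading=150, draw]
FD 2.3: (-61.748,35.65) -> (-63.739,36.8) [heading=150, draw]
FD 6.3: (-63.739,36.8) -> (-69.195,39.95) [heading=150, draw]
Final: pos=(-69.195,39.95), heading=150, 26 segment(s) drawn

Answer: -69.195 39.95 150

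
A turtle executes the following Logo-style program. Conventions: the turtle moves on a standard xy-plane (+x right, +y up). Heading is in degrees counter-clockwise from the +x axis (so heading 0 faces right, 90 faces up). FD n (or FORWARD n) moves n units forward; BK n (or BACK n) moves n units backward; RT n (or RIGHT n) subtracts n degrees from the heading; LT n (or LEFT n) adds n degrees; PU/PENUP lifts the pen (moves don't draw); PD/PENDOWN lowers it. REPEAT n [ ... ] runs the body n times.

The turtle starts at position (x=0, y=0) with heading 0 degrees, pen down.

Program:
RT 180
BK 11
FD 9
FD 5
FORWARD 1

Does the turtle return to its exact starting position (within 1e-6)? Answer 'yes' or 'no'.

Executing turtle program step by step:
Start: pos=(0,0), heading=0, pen down
RT 180: heading 0 -> 180
BK 11: (0,0) -> (11,0) [heading=180, draw]
FD 9: (11,0) -> (2,0) [heading=180, draw]
FD 5: (2,0) -> (-3,0) [heading=180, draw]
FD 1: (-3,0) -> (-4,0) [heading=180, draw]
Final: pos=(-4,0), heading=180, 4 segment(s) drawn

Start position: (0, 0)
Final position: (-4, 0)
Distance = 4; >= 1e-6 -> NOT closed

Answer: no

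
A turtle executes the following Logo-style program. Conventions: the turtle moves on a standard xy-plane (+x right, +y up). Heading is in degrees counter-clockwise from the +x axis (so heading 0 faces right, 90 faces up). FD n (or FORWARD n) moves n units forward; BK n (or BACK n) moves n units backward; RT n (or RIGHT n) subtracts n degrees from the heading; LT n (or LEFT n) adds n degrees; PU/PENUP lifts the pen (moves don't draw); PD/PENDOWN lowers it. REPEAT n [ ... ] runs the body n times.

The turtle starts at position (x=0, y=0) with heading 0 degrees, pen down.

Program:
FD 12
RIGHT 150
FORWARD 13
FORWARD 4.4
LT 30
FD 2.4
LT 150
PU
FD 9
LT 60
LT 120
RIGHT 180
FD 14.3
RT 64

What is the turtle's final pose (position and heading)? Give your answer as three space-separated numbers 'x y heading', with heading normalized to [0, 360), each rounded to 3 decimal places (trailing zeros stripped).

Executing turtle program step by step:
Start: pos=(0,0), heading=0, pen down
FD 12: (0,0) -> (12,0) [heading=0, draw]
RT 150: heading 0 -> 210
FD 13: (12,0) -> (0.742,-6.5) [heading=210, draw]
FD 4.4: (0.742,-6.5) -> (-3.069,-8.7) [heading=210, draw]
LT 30: heading 210 -> 240
FD 2.4: (-3.069,-8.7) -> (-4.269,-10.778) [heading=240, draw]
LT 150: heading 240 -> 30
PU: pen up
FD 9: (-4.269,-10.778) -> (3.525,-6.278) [heading=30, move]
LT 60: heading 30 -> 90
LT 120: heading 90 -> 210
RT 180: heading 210 -> 30
FD 14.3: (3.525,-6.278) -> (15.91,0.872) [heading=30, move]
RT 64: heading 30 -> 326
Final: pos=(15.91,0.872), heading=326, 4 segment(s) drawn

Answer: 15.91 0.872 326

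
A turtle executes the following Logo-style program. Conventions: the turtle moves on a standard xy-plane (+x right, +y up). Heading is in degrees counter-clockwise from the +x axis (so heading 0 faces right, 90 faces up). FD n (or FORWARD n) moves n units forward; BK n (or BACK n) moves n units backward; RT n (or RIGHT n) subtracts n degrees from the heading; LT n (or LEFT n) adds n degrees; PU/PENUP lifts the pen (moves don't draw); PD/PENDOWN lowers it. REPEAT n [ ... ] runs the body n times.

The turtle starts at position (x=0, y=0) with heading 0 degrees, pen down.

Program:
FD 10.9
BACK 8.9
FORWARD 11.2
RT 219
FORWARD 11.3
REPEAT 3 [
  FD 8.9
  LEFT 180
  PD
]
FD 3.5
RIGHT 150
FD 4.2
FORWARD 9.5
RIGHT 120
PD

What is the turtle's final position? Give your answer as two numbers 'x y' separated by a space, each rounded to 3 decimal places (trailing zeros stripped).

Executing turtle program step by step:
Start: pos=(0,0), heading=0, pen down
FD 10.9: (0,0) -> (10.9,0) [heading=0, draw]
BK 8.9: (10.9,0) -> (2,0) [heading=0, draw]
FD 11.2: (2,0) -> (13.2,0) [heading=0, draw]
RT 219: heading 0 -> 141
FD 11.3: (13.2,0) -> (4.418,7.111) [heading=141, draw]
REPEAT 3 [
  -- iteration 1/3 --
  FD 8.9: (4.418,7.111) -> (-2.498,12.712) [heading=141, draw]
  LT 180: heading 141 -> 321
  PD: pen down
  -- iteration 2/3 --
  FD 8.9: (-2.498,12.712) -> (4.418,7.111) [heading=321, draw]
  LT 180: heading 321 -> 141
  PD: pen down
  -- iteration 3/3 --
  FD 8.9: (4.418,7.111) -> (-2.498,12.712) [heading=141, draw]
  LT 180: heading 141 -> 321
  PD: pen down
]
FD 3.5: (-2.498,12.712) -> (0.222,10.51) [heading=321, draw]
RT 150: heading 321 -> 171
FD 4.2: (0.222,10.51) -> (-3.927,11.167) [heading=171, draw]
FD 9.5: (-3.927,11.167) -> (-13.31,12.653) [heading=171, draw]
RT 120: heading 171 -> 51
PD: pen down
Final: pos=(-13.31,12.653), heading=51, 10 segment(s) drawn

Answer: -13.31 12.653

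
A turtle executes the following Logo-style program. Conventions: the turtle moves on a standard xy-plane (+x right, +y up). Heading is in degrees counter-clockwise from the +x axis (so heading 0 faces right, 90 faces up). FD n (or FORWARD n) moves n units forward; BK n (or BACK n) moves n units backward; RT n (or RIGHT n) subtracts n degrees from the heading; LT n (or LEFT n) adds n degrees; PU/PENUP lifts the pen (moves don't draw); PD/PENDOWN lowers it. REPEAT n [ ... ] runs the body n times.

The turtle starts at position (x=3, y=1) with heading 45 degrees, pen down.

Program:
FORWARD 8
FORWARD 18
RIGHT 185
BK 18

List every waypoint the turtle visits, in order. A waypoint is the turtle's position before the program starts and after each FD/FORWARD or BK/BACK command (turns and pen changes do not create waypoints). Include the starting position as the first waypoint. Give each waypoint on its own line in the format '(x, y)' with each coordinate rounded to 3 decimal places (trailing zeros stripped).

Answer: (3, 1)
(8.657, 6.657)
(21.385, 19.385)
(35.174, 30.955)

Derivation:
Executing turtle program step by step:
Start: pos=(3,1), heading=45, pen down
FD 8: (3,1) -> (8.657,6.657) [heading=45, draw]
FD 18: (8.657,6.657) -> (21.385,19.385) [heading=45, draw]
RT 185: heading 45 -> 220
BK 18: (21.385,19.385) -> (35.174,30.955) [heading=220, draw]
Final: pos=(35.174,30.955), heading=220, 3 segment(s) drawn
Waypoints (4 total):
(3, 1)
(8.657, 6.657)
(21.385, 19.385)
(35.174, 30.955)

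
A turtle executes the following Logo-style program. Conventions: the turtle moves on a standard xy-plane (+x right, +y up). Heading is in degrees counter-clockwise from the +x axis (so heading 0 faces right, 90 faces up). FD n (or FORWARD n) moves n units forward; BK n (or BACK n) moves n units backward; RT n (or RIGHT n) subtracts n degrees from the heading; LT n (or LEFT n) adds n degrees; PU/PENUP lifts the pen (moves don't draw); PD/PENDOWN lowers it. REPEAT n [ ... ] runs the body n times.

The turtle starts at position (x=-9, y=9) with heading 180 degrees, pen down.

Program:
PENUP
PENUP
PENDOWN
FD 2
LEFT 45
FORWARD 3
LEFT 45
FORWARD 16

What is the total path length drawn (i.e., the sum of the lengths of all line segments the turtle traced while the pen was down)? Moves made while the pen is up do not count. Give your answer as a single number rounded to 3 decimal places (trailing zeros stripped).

Executing turtle program step by step:
Start: pos=(-9,9), heading=180, pen down
PU: pen up
PU: pen up
PD: pen down
FD 2: (-9,9) -> (-11,9) [heading=180, draw]
LT 45: heading 180 -> 225
FD 3: (-11,9) -> (-13.121,6.879) [heading=225, draw]
LT 45: heading 225 -> 270
FD 16: (-13.121,6.879) -> (-13.121,-9.121) [heading=270, draw]
Final: pos=(-13.121,-9.121), heading=270, 3 segment(s) drawn

Segment lengths:
  seg 1: (-9,9) -> (-11,9), length = 2
  seg 2: (-11,9) -> (-13.121,6.879), length = 3
  seg 3: (-13.121,6.879) -> (-13.121,-9.121), length = 16
Total = 21

Answer: 21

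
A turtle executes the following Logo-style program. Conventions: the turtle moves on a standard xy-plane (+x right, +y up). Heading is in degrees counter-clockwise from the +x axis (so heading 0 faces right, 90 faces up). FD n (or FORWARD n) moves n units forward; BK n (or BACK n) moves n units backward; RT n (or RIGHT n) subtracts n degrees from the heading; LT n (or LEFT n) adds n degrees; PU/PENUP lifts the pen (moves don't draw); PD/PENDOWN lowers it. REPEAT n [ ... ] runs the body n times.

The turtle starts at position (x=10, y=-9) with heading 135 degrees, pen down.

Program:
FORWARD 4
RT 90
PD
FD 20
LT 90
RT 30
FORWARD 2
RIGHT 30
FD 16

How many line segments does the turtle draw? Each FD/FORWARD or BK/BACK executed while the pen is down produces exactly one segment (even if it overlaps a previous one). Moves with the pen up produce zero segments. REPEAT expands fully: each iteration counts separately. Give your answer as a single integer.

Executing turtle program step by step:
Start: pos=(10,-9), heading=135, pen down
FD 4: (10,-9) -> (7.172,-6.172) [heading=135, draw]
RT 90: heading 135 -> 45
PD: pen down
FD 20: (7.172,-6.172) -> (21.314,7.971) [heading=45, draw]
LT 90: heading 45 -> 135
RT 30: heading 135 -> 105
FD 2: (21.314,7.971) -> (20.796,9.902) [heading=105, draw]
RT 30: heading 105 -> 75
FD 16: (20.796,9.902) -> (24.937,25.357) [heading=75, draw]
Final: pos=(24.937,25.357), heading=75, 4 segment(s) drawn
Segments drawn: 4

Answer: 4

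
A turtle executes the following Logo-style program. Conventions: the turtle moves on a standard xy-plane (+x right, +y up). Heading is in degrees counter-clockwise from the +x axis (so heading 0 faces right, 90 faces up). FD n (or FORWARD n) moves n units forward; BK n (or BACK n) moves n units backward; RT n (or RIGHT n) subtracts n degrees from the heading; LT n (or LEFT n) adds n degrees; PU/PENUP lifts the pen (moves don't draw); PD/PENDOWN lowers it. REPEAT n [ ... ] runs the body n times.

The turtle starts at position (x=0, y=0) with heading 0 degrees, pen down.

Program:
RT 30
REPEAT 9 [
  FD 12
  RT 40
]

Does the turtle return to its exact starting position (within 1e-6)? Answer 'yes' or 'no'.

Answer: yes

Derivation:
Executing turtle program step by step:
Start: pos=(0,0), heading=0, pen down
RT 30: heading 0 -> 330
REPEAT 9 [
  -- iteration 1/9 --
  FD 12: (0,0) -> (10.392,-6) [heading=330, draw]
  RT 40: heading 330 -> 290
  -- iteration 2/9 --
  FD 12: (10.392,-6) -> (14.497,-17.276) [heading=290, draw]
  RT 40: heading 290 -> 250
  -- iteration 3/9 --
  FD 12: (14.497,-17.276) -> (10.392,-28.553) [heading=250, draw]
  RT 40: heading 250 -> 210
  -- iteration 4/9 --
  FD 12: (10.392,-28.553) -> (0,-34.553) [heading=210, draw]
  RT 40: heading 210 -> 170
  -- iteration 5/9 --
  FD 12: (0,-34.553) -> (-11.818,-32.469) [heading=170, draw]
  RT 40: heading 170 -> 130
  -- iteration 6/9 --
  FD 12: (-11.818,-32.469) -> (-19.531,-23.276) [heading=130, draw]
  RT 40: heading 130 -> 90
  -- iteration 7/9 --
  FD 12: (-19.531,-23.276) -> (-19.531,-11.276) [heading=90, draw]
  RT 40: heading 90 -> 50
  -- iteration 8/9 --
  FD 12: (-19.531,-11.276) -> (-11.818,-2.084) [heading=50, draw]
  RT 40: heading 50 -> 10
  -- iteration 9/9 --
  FD 12: (-11.818,-2.084) -> (0,0) [heading=10, draw]
  RT 40: heading 10 -> 330
]
Final: pos=(0,0), heading=330, 9 segment(s) drawn

Start position: (0, 0)
Final position: (0, 0)
Distance = 0; < 1e-6 -> CLOSED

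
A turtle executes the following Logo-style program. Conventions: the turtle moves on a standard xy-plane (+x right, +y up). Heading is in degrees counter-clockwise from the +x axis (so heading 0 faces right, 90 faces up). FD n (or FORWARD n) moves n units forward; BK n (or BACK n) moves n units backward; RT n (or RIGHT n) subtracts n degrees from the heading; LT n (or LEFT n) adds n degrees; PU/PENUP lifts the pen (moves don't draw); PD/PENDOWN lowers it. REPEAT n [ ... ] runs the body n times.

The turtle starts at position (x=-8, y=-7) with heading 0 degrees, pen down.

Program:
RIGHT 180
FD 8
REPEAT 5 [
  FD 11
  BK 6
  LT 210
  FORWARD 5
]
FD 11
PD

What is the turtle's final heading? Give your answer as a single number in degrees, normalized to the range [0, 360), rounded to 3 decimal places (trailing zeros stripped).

Executing turtle program step by step:
Start: pos=(-8,-7), heading=0, pen down
RT 180: heading 0 -> 180
FD 8: (-8,-7) -> (-16,-7) [heading=180, draw]
REPEAT 5 [
  -- iteration 1/5 --
  FD 11: (-16,-7) -> (-27,-7) [heading=180, draw]
  BK 6: (-27,-7) -> (-21,-7) [heading=180, draw]
  LT 210: heading 180 -> 30
  FD 5: (-21,-7) -> (-16.67,-4.5) [heading=30, draw]
  -- iteration 2/5 --
  FD 11: (-16.67,-4.5) -> (-7.144,1) [heading=30, draw]
  BK 6: (-7.144,1) -> (-12.34,-2) [heading=30, draw]
  LT 210: heading 30 -> 240
  FD 5: (-12.34,-2) -> (-14.84,-6.33) [heading=240, draw]
  -- iteration 3/5 --
  FD 11: (-14.84,-6.33) -> (-20.34,-15.856) [heading=240, draw]
  BK 6: (-20.34,-15.856) -> (-17.34,-10.66) [heading=240, draw]
  LT 210: heading 240 -> 90
  FD 5: (-17.34,-10.66) -> (-17.34,-5.66) [heading=90, draw]
  -- iteration 4/5 --
  FD 11: (-17.34,-5.66) -> (-17.34,5.34) [heading=90, draw]
  BK 6: (-17.34,5.34) -> (-17.34,-0.66) [heading=90, draw]
  LT 210: heading 90 -> 300
  FD 5: (-17.34,-0.66) -> (-14.84,-4.99) [heading=300, draw]
  -- iteration 5/5 --
  FD 11: (-14.84,-4.99) -> (-9.34,-14.517) [heading=300, draw]
  BK 6: (-9.34,-14.517) -> (-12.34,-9.321) [heading=300, draw]
  LT 210: heading 300 -> 150
  FD 5: (-12.34,-9.321) -> (-16.67,-6.821) [heading=150, draw]
]
FD 11: (-16.67,-6.821) -> (-26.196,-1.321) [heading=150, draw]
PD: pen down
Final: pos=(-26.196,-1.321), heading=150, 17 segment(s) drawn

Answer: 150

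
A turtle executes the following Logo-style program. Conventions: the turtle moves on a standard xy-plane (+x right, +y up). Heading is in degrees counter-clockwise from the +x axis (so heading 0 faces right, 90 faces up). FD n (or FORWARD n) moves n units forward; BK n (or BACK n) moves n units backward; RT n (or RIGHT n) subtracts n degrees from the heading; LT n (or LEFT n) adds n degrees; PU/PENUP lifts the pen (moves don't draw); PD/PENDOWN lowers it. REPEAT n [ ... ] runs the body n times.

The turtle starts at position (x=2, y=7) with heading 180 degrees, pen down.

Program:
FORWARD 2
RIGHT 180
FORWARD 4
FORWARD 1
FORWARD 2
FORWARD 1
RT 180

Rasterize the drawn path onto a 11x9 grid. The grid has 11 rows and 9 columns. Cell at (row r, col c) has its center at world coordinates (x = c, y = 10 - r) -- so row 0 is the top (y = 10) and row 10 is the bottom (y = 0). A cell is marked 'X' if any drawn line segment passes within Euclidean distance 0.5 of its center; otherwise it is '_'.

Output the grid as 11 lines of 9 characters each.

Answer: _________
_________
_________
XXXXXXXXX
_________
_________
_________
_________
_________
_________
_________

Derivation:
Segment 0: (2,7) -> (0,7)
Segment 1: (0,7) -> (4,7)
Segment 2: (4,7) -> (5,7)
Segment 3: (5,7) -> (7,7)
Segment 4: (7,7) -> (8,7)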